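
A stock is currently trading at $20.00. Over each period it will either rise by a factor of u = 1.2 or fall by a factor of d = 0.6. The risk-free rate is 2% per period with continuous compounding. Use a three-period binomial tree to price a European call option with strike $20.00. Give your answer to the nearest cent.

$4.71

Risk-neutral probability p = (e^0.02 − 0.6)/(1.2 − 0.6) = 0.4202/0.6000 = 0.7003
Terminal stock prices: S_uuu = 34.56, S_uud = 17.28, S_udd = 8.64, S_ddd = 4.32
Terminal payoffs (S − K): max(14.56, 0) = 14.56, max(-2.72, 0) = 0, max(-11.36, 0) = 0, max(-15.68, 0) = 0
Node uu (S = 28.8): V_uu = e^(−0.02)·[0.7003·14.5600 + 0.2997·0.0000] = 9.9950
Node ud (S = 14.4): V_ud = e^(−0.02)·[0.7003·0.0000 + 0.2997·0.0000] = 0.0000
Node dd (S = 7.2): V_dd = e^(−0.02)·[0.7003·0.0000 + 0.2997·0.0000] = 0.0000
Node u (S = 24): V_u = e^(−0.02)·[0.7003·9.9950 + 0.2997·0.0000] = 6.8612
Node d (S = 12): V_d = e^(−0.02)·[0.7003·0.0000 + 0.2997·0.0000] = 0.0000
Node 0 (S = 20): V_0 = e^(−0.02)·[0.7003·6.8612 + 0.2997·0.0000] = 4.7100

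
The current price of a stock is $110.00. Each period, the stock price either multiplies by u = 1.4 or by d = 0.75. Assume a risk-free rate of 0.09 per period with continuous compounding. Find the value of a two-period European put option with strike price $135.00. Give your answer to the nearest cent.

$21.64

Risk-neutral probability p = (e^0.09 − 0.75)/(1.4 − 0.75) = 0.3442/0.6500 = 0.5295
Terminal stock prices: S_uu = 215.6, S_ud = 115.5, S_dd = 61.88
Terminal payoffs (K − S): max(-80.6, 0) = 0, max(19.5, 0) = 19.5, max(73.12, 0) = 73.12
Node u (S = 154): V_u = e^(−0.09)·[0.5295·0.0000 + 0.4705·19.5000] = 8.3851
Node d (S = 82.5): V_d = e^(−0.09)·[0.5295·19.5000 + 0.4705·73.1250] = 40.8807
Node 0 (S = 110): V_0 = e^(−0.09)·[0.5295·8.3851 + 0.4705·40.8807] = 21.6367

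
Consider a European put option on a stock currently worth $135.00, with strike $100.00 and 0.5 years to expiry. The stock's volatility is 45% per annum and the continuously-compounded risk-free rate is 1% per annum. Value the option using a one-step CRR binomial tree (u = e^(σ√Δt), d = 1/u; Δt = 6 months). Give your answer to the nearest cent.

$1.02

CRR parameters: u = e^(σ√Δt) = e^(0.45·√0.5) = 1.3746, d = 1/u = 0.7275
Per-period rate: rΔt = 0.01·0.5 = 0.005, so R = e^0.005 = 1.0050
Risk-neutral probability p = (e^0.005 − 0.7275)/(1.3746 − 0.7275) = 0.2776/0.6472 = 0.4289
Terminal stock prices: S_u = 185.6, S_d = 98.21
Terminal payoffs (K − S): max(-85.58, 0) = 0, max(1.793, 0) = 1.793
Node 0 (S = 135): V_0 = e^(−0.005)·[0.4289·0.0000 + 0.5711·1.7931] = 1.0190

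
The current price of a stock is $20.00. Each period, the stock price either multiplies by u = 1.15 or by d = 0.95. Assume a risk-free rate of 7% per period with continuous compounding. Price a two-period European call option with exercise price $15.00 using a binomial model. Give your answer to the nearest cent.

$6.96

Risk-neutral probability p = (e^0.07 − 0.95)/(1.15 − 0.95) = 0.1225/0.2000 = 0.6125
Terminal stock prices: S_uu = 26.45, S_ud = 21.85, S_dd = 18.05
Terminal payoffs (S − K): max(11.45, 0) = 11.45, max(6.85, 0) = 6.85, max(3.05, 0) = 3.05
Node u (S = 23): V_u = e^(−0.07)·[0.6125·11.4500 + 0.3875·6.8500] = 9.0141
Node d (S = 19): V_d = e^(−0.07)·[0.6125·6.8500 + 0.3875·3.0500] = 5.0141
Node 0 (S = 20): V_0 = e^(−0.07)·[0.6125·9.0141 + 0.3875·5.0141] = 6.9596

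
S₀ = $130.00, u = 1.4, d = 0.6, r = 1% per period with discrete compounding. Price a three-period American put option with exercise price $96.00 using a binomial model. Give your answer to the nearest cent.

Risk-neutral probability p = (1 + 0.01 − 0.6)/(1.4 − 0.6) = 0.4100/0.8000 = 0.5125
Terminal stock prices: S_uuu = 356.7, S_uud = 152.9, S_udd = 65.52, S_ddd = 28.08
Terminal payoffs (K − S): max(-260.7, 0) = 0, max(-56.88, 0) = 0, max(30.48, 0) = 30.48, max(67.92, 0) = 67.92
Node uu (S = 254.8): continuation = 1/1.01·[0.5125·0.0000 + 0.4875·0.0000] = 0.0000; exercise value = 0.0000 ≤ continuation, so V_uu = 0.0000
Node ud (S = 109.2): continuation = 1/1.01·[0.5125·0.0000 + 0.4875·30.4800] = 14.7119; exercise value = 0.0000 ≤ continuation, so V_ud = 14.7119
Node dd (S = 46.8): continuation = 1/1.01·[0.5125·30.4800 + 0.4875·67.9200] = 48.2495; exercise value = 49.2000 > continuation, so V_dd = 49.2000 (exercise)
Node u (S = 182): continuation = 1/1.01·[0.5125·0.0000 + 0.4875·14.7119] = 7.1010; exercise value = 0.0000 ≤ continuation, so V_u = 7.1010
Node d (S = 78): continuation = 1/1.01·[0.5125·14.7119 + 0.4875·49.2000] = 31.2127; exercise value = 18.0000 ≤ continuation, so V_d = 31.2127
Node 0 (S = 130): continuation = 1/1.01·[0.5125·7.1010 + 0.4875·31.2127] = 18.6688; exercise value = 0.0000 ≤ continuation, so V_0 = 18.6688

$18.67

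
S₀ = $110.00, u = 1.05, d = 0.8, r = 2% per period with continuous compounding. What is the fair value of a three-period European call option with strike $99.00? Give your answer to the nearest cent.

Risk-neutral probability p = (e^0.02 − 0.8)/(1.05 − 0.8) = 0.2202/0.2500 = 0.8808
Terminal stock prices: S_uuu = 127.3, S_uud = 97.02, S_udd = 73.92, S_ddd = 56.32
Terminal payoffs (S − K): max(28.34, 0) = 28.34, max(-1.98, 0) = 0, max(-25.08, 0) = 0, max(-42.68, 0) = 0
Node uu (S = 121.3): V_uu = e^(−0.02)·[0.8808·28.3388 + 0.1192·0.0000] = 24.4667
Node ud (S = 92.4): V_ud = e^(−0.02)·[0.8808·0.0000 + 0.1192·0.0000] = 0.0000
Node dd (S = 70.4): V_dd = e^(−0.02)·[0.8808·0.0000 + 0.1192·0.0000] = 0.0000
Node u (S = 115.5): V_u = e^(−0.02)·[0.8808·24.4667 + 0.1192·0.0000] = 21.1236
Node d (S = 88): V_d = e^(−0.02)·[0.8808·0.0000 + 0.1192·0.0000] = 0.0000
Node 0 (S = 110): V_0 = e^(−0.02)·[0.8808·21.1236 + 0.1192·0.0000] = 18.2374

$18.24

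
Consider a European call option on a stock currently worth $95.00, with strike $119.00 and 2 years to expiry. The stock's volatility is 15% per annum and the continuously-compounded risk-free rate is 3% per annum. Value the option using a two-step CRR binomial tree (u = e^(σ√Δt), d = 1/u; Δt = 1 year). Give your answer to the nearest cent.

$2.76

CRR parameters: u = e^(σ√Δt) = e^(0.15·√1) = 1.1618, d = 1/u = 0.8607
Per-period rate: rΔt = 0.03·1 = 0.03, so R = e^0.03 = 1.0305
Risk-neutral probability p = (e^0.03 − 0.8607)/(1.1618 − 0.8607) = 0.1697/0.3011 = 0.5637
Terminal stock prices: S_uu = 128.2, S_ud = 95, S_dd = 70.38
Terminal payoffs (S − K): max(9.237, 0) = 9.237, max(-24, 0) = 0, max(-48.62, 0) = 0
Node u (S = 110.4): V_u = e^(−0.03)·[0.5637·9.2366 + 0.4363·0.0000] = 5.0528
Node d (S = 81.77): V_d = e^(−0.03)·[0.5637·0.0000 + 0.4363·0.0000] = 0.0000
Node 0 (S = 95): V_0 = e^(−0.03)·[0.5637·5.0528 + 0.4363·0.0000] = 2.7641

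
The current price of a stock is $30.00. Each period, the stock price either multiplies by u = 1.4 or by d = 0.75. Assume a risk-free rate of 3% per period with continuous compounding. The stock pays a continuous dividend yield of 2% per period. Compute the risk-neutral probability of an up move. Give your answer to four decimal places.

Per-period risk-free factor R = e^0.03 = 1.0305; dividend-adjusted growth = e^(0.03−0.02) = 1.0101.
Risk-neutral probability p = (1.0101 − 0.75)/(1.4 − 0.75) = 0.2601/0.6500 = 0.4001

p = 0.4001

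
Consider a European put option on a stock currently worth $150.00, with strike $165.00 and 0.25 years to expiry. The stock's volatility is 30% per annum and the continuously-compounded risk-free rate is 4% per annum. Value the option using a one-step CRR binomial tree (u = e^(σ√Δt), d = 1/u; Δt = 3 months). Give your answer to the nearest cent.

$17.91

CRR parameters: u = e^(σ√Δt) = e^(0.3·√0.25) = 1.1618, d = 1/u = 0.8607
Per-period rate: rΔt = 0.04·0.25 = 0.01, so R = e^0.01 = 1.0101
Risk-neutral probability p = (e^0.01 − 0.8607)/(1.1618 − 0.8607) = 0.1493/0.3011 = 0.4959
Terminal stock prices: S_u = 174.3, S_d = 129.1
Terminal payoffs (K − S): max(-9.275, 0) = 0, max(35.89, 0) = 35.89
Node 0 (S = 150): V_0 = e^(−0.01)·[0.4959·0.0000 + 0.5041·35.8938] = 17.9124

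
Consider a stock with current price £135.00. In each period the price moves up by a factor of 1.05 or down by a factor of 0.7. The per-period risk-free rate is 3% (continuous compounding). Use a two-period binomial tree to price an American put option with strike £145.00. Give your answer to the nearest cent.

Risk-neutral probability p = (e^0.03 − 0.7)/(1.05 − 0.7) = 0.3305/0.3500 = 0.9442
Terminal stock prices: S_uu = 148.8, S_ud = 99.22, S_dd = 66.15
Terminal payoffs (K − S): max(-3.838, 0) = 0, max(45.78, 0) = 45.78, max(78.85, 0) = 78.85
Node u (S = 141.8): continuation = e^(−0.03)·[0.9442·0.0000 + 0.0558·45.7750] = 2.4807; exercise value = 3.2500 > continuation, so V_u = 3.2500 (exercise)
Node d (S = 94.5): continuation = e^(−0.03)·[0.9442·45.7750 + 0.0558·78.8500] = 46.2146; exercise value = 50.5000 > continuation, so V_d = 50.5000 (exercise)
Node 0 (S = 135): continuation = e^(−0.03)·[0.9442·3.2500 + 0.0558·50.5000] = 5.7146; exercise value = 10.0000 > continuation, so V_0 = 10.0000 (exercise)

£10.00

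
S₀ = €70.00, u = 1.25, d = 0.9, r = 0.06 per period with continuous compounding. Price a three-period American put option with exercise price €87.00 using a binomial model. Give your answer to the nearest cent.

€17.00

Risk-neutral probability p = (e^0.06 − 0.9)/(1.25 − 0.9) = 0.1618/0.3500 = 0.4624
Terminal stock prices: S_uuu = 136.7, S_uud = 98.44, S_udd = 70.88, S_ddd = 51.03
Terminal payoffs (K − S): max(-49.72, 0) = 0, max(-11.44, 0) = 0, max(16.12, 0) = 16.12, max(35.97, 0) = 35.97
Node uu (S = 109.4): continuation = e^(−0.06)·[0.4624·0.0000 + 0.5376·0.0000] = 0.0000; exercise value = 0.0000 ≤ continuation, so V_uu = 0.0000
Node ud (S = 78.75): continuation = e^(−0.06)·[0.4624·0.0000 + 0.5376·16.1250] = 8.1641; exercise value = 8.2500 > continuation, so V_ud = 8.2500 (exercise)
Node dd (S = 56.7): continuation = e^(−0.06)·[0.4624·16.1250 + 0.5376·35.9700] = 25.2335; exercise value = 30.3000 > continuation, so V_dd = 30.3000 (exercise)
Node u (S = 87.5): continuation = e^(−0.06)·[0.4624·0.0000 + 0.5376·8.2500] = 4.1770; exercise value = 0.0000 ≤ continuation, so V_u = 4.1770
Node d (S = 63): continuation = e^(−0.06)·[0.4624·8.2500 + 0.5376·30.3000] = 18.9335; exercise value = 24.0000 > continuation, so V_d = 24.0000 (exercise)
Node 0 (S = 70): continuation = e^(−0.06)·[0.4624·4.1770 + 0.5376·24.0000] = 13.9702; exercise value = 17.0000 > continuation, so V_0 = 17.0000 (exercise)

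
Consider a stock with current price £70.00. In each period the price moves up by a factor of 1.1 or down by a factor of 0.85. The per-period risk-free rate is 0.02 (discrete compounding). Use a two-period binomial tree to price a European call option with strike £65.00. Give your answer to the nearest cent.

Risk-neutral probability p = (1 + 0.02 − 0.85)/(1.1 − 0.85) = 0.1700/0.2500 = 0.6800
Terminal stock prices: S_uu = 84.7, S_ud = 65.45, S_dd = 50.57
Terminal payoffs (S − K): max(19.7, 0) = 19.7, max(0.45, 0) = 0.45, max(-14.43, 0) = 0
Node u (S = 77): V_u = 1/1.02·[0.6800·19.7000 + 0.3200·0.4500] = 13.2745
Node d (S = 59.5): V_d = 1/1.02·[0.6800·0.4500 + 0.3200·0.0000] = 0.3000
Node 0 (S = 70): V_0 = 1/1.02·[0.6800·13.2745 + 0.3200·0.3000] = 8.9438

£8.94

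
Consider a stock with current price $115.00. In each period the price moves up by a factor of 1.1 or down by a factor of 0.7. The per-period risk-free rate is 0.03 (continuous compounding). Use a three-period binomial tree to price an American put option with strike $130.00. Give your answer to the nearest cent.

Risk-neutral probability p = (e^0.03 − 0.7)/(1.1 − 0.7) = 0.3305/0.4000 = 0.8261
Terminal stock prices: S_uuu = 153.1, S_uud = 97.41, S_udd = 61.98, S_ddd = 39.44
Terminal payoffs (K − S): max(-23.07, 0) = 0, max(32.59, 0) = 32.59, max(68.02, 0) = 68.02, max(90.56, 0) = 90.56
Node uu (S = 139.2): continuation = e^(−0.03)·[0.8261·0.0000 + 0.1739·32.5950] = 5.4996; exercise value = 0.0000 ≤ continuation, so V_uu = 5.4996
Node ud (S = 88.55): continuation = e^(−0.03)·[0.8261·32.5950 + 0.1739·68.0150] = 37.6079; exercise value = 41.4500 > continuation, so V_ud = 41.4500 (exercise)
Node dd (S = 56.35): continuation = e^(−0.03)·[0.8261·68.0150 + 0.1739·90.5550] = 69.8079; exercise value = 73.6500 > continuation, so V_dd = 73.6500 (exercise)
Node u (S = 126.5): continuation = e^(−0.03)·[0.8261·5.4996 + 0.1739·41.4500] = 11.4028; exercise value = 3.5000 ≤ continuation, so V_u = 11.4028
Node d (S = 80.5): continuation = e^(−0.03)·[0.8261·41.4500 + 0.1739·73.6500] = 45.6579; exercise value = 49.5000 > continuation, so V_d = 49.5000 (exercise)
Node 0 (S = 115): continuation = e^(−0.03)·[0.8261·11.4028 + 0.1739·49.5000] = 17.4938; exercise value = 15.0000 ≤ continuation, so V_0 = 17.4938

$17.49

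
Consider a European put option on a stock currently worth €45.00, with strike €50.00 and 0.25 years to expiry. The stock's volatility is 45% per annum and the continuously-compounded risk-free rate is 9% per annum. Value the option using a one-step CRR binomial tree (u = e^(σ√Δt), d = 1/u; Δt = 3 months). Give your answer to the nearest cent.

CRR parameters: u = e^(σ√Δt) = e^(0.45·√0.25) = 1.2523, d = 1/u = 0.7985
Per-period rate: rΔt = 0.09·0.25 = 0.0225, so R = e^0.0225 = 1.0228
Risk-neutral probability p = (e^0.0225 − 0.7985)/(1.2523 − 0.7985) = 0.2242/0.4538 = 0.4941
Terminal stock prices: S_u = 56.35, S_d = 35.93
Terminal payoffs (K − S): max(-6.355, 0) = 0, max(14.07, 0) = 14.07
Node 0 (S = 45): V_0 = e^(−0.0225)·[0.4941·0.0000 + 0.5059·14.0668] = 6.9577

€6.96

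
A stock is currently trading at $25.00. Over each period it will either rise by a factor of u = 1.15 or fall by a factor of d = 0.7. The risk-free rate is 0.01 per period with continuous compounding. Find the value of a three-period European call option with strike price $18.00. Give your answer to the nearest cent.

$8.57

Risk-neutral probability p = (e^0.01 − 0.7)/(1.15 − 0.7) = 0.3101/0.4500 = 0.6890
Terminal stock prices: S_uuu = 38.02, S_uud = 23.14, S_udd = 14.09, S_ddd = 8.575
Terminal payoffs (S − K): max(20.02, 0) = 20.02, max(5.144, 0) = 5.144, max(-3.913, 0) = 0, max(-9.425, 0) = 0
Node uu (S = 33.06): V_uu = e^(−0.01)·[0.6890·20.0219 + 0.3110·5.1437] = 15.2416
Node ud (S = 20.12): V_ud = e^(−0.01)·[0.6890·5.1437 + 0.3110·0.0000] = 3.5088
Node dd (S = 12.25): V_dd = e^(−0.01)·[0.6890·0.0000 + 0.3110·0.0000] = 0.0000
Node u (S = 28.75): V_u = e^(−0.01)·[0.6890·15.2416 + 0.3110·3.5088] = 11.4774
Node d (S = 17.5): V_d = e^(−0.01)·[0.6890·3.5088 + 0.3110·0.0000] = 2.3935
Node 0 (S = 25): V_0 = e^(−0.01)·[0.6890·11.4774 + 0.3110·2.3935] = 8.5662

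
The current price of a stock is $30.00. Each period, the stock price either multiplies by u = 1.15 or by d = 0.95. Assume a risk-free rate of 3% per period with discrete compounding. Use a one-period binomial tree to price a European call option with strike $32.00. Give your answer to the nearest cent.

Risk-neutral probability p = (1 + 0.03 − 0.95)/(1.15 − 0.95) = 0.0800/0.2000 = 0.4000
Terminal stock prices: S_u = 34.5, S_d = 28.5
Terminal payoffs (S − K): max(2.5, 0) = 2.5, max(-3.5, 0) = 0
Node 0 (S = 30): V_0 = 1/1.03·[0.4000·2.5000 + 0.6000·0.0000] = 0.9709

$0.97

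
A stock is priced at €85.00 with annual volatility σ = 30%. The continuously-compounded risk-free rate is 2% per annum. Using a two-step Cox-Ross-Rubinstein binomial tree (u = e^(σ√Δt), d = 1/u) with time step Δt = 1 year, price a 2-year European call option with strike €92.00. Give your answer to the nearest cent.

CRR parameters: u = e^(σ√Δt) = e^(0.3·√1) = 1.3499, d = 1/u = 0.7408
Per-period rate: rΔt = 0.02·1 = 0.02, so R = e^0.02 = 1.0202
Risk-neutral probability p = (e^0.02 − 0.7408)/(1.3499 − 0.7408) = 0.2794/0.6090 = 0.4587
Terminal stock prices: S_uu = 154.9, S_ud = 85, S_dd = 46.65
Terminal payoffs (S − K): max(62.88, 0) = 62.88, max(-7, 0) = 0, max(-45.35, 0) = 0
Node u (S = 114.7): V_u = e^(−0.02)·[0.4587·62.8801 + 0.5413·0.0000] = 28.2736
Node d (S = 62.97): V_d = e^(−0.02)·[0.4587·0.0000 + 0.5413·0.0000] = 0.0000
Node 0 (S = 85): V_0 = e^(−0.02)·[0.4587·28.2736 + 0.5413·0.0000] = 12.7130

€12.71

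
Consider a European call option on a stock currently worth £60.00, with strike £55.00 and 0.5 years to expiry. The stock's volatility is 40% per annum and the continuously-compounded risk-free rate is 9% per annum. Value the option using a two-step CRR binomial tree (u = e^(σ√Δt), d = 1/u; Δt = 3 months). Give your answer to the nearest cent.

CRR parameters: u = e^(σ√Δt) = e^(0.4·√0.25) = 1.2214, d = 1/u = 0.8187
Per-period rate: rΔt = 0.09·0.25 = 0.0225, so R = e^0.0225 = 1.0228
Risk-neutral probability p = (e^0.0225 − 0.8187)/(1.2214 − 0.8187) = 0.2040/0.4027 = 0.5067
Terminal stock prices: S_uu = 89.51, S_ud = 60, S_dd = 40.22
Terminal payoffs (S − K): max(34.51, 0) = 34.51, max(5, 0) = 5, max(-14.78, 0) = 0
Node u (S = 73.28): V_u = e^(−0.0225)·[0.5067·34.5095 + 0.4933·5.0000] = 19.5078
Node d (S = 49.12): V_d = e^(−0.0225)·[0.5067·5.0000 + 0.4933·0.0000] = 2.4770
Node 0 (S = 60): V_0 = e^(−0.0225)·[0.5067·19.5078 + 0.4933·2.4770] = 10.8590

£10.86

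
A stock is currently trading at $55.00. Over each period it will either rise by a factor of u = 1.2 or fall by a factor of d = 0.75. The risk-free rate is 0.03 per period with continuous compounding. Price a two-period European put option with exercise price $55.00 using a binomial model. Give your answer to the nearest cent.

Risk-neutral probability p = (e^0.03 − 0.75)/(1.2 − 0.75) = 0.2805/0.4500 = 0.6232
Terminal stock prices: S_uu = 79.2, S_ud = 49.5, S_dd = 30.94
Terminal payoffs (K − S): max(-24.2, 0) = 0, max(5.5, 0) = 5.5, max(24.06, 0) = 24.06
Node u (S = 66): V_u = e^(−0.03)·[0.6232·0.0000 + 0.3768·5.5000] = 2.0110
Node d (S = 41.25): V_d = e^(−0.03)·[0.6232·5.5000 + 0.3768·24.0625] = 12.1245
Node 0 (S = 55): V_0 = e^(−0.03)·[0.6232·2.0110 + 0.3768·12.1245] = 5.6494

$5.65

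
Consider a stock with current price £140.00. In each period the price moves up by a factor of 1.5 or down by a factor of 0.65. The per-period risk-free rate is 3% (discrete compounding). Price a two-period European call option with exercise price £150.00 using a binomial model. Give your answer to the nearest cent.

£31.08

Risk-neutral probability p = (1 + 0.03 − 0.65)/(1.5 − 0.65) = 0.3800/0.8500 = 0.4471
Terminal stock prices: S_uu = 315, S_ud = 136.5, S_dd = 59.15
Terminal payoffs (S − K): max(165, 0) = 165, max(-13.5, 0) = 0, max(-90.85, 0) = 0
Node u (S = 210): V_u = 1/1.03·[0.4471·165.0000 + 0.5529·0.0000] = 71.6162
Node d (S = 91): V_d = 1/1.03·[0.4471·0.0000 + 0.5529·0.0000] = 0.0000
Node 0 (S = 140): V_0 = 1/1.03·[0.4471·71.6162 + 0.5529·0.0000] = 31.0841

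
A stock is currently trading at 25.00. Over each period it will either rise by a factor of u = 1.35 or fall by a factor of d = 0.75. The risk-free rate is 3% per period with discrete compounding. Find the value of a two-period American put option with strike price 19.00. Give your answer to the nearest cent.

1.32

Risk-neutral probability p = (1 + 0.03 − 0.75)/(1.35 − 0.75) = 0.2800/0.6000 = 0.4667
Terminal stock prices: S_uu = 45.56, S_ud = 25.31, S_dd = 14.06
Terminal payoffs (K − S): max(-26.56, 0) = 0, max(-6.312, 0) = 0, max(4.938, 0) = 4.938
Node u (S = 33.75): continuation = 1/1.03·[0.4667·0.0000 + 0.5333·0.0000] = 0.0000; exercise value = 0.0000 ≤ continuation, so V_u = 0.0000
Node d (S = 18.75): continuation = 1/1.03·[0.4667·0.0000 + 0.5333·4.9375] = 2.5566; exercise value = 0.2500 ≤ continuation, so V_d = 2.5566
Node 0 (S = 25): continuation = 1/1.03·[0.4667·0.0000 + 0.5333·2.5566] = 1.3238; exercise value = 0.0000 ≤ continuation, so V_0 = 1.3238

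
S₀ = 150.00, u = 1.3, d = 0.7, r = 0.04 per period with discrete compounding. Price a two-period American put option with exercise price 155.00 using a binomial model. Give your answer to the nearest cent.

25.03

Risk-neutral probability p = (1 + 0.04 − 0.7)/(1.3 − 0.7) = 0.3400/0.6000 = 0.5667
Terminal stock prices: S_uu = 253.5, S_ud = 136.5, S_dd = 73.5
Terminal payoffs (K − S): max(-98.5, 0) = 0, max(18.5, 0) = 18.5, max(81.5, 0) = 81.5
Node u (S = 195): continuation = 1/1.04·[0.5667·0.0000 + 0.4333·18.5000] = 7.7083; exercise value = 0.0000 ≤ continuation, so V_u = 7.7083
Node d (S = 105): continuation = 1/1.04·[0.5667·18.5000 + 0.4333·81.5000] = 44.0385; exercise value = 50.0000 > continuation, so V_d = 50.0000 (exercise)
Node 0 (S = 150): continuation = 1/1.04·[0.5667·7.7083 + 0.4333·50.0000] = 25.0334; exercise value = 5.0000 ≤ continuation, so V_0 = 25.0334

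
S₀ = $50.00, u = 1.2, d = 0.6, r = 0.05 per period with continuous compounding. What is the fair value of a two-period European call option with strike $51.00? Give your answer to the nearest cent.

Risk-neutral probability p = (e^0.05 − 0.6)/(1.2 − 0.6) = 0.4513/0.6000 = 0.7521
Terminal stock prices: S_uu = 72, S_ud = 36, S_dd = 18
Terminal payoffs (S − K): max(21, 0) = 21, max(-15, 0) = 0, max(-33, 0) = 0
Node u (S = 60): V_u = e^(−0.05)·[0.7521·21.0000 + 0.2479·0.0000] = 15.0242
Node d (S = 30): V_d = e^(−0.05)·[0.7521·0.0000 + 0.2479·0.0000] = 0.0000
Node 0 (S = 50): V_0 = e^(−0.05)·[0.7521·15.0242 + 0.2479·0.0000] = 10.7489

$10.75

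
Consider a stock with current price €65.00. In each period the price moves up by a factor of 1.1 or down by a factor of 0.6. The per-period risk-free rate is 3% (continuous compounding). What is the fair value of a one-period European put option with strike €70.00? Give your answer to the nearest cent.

€4.18

Risk-neutral probability p = (e^0.03 − 0.6)/(1.1 − 0.6) = 0.4305/0.5000 = 0.8609
Terminal stock prices: S_u = 71.5, S_d = 39
Terminal payoffs (K − S): max(-1.5, 0) = 0, max(31, 0) = 31
Node 0 (S = 65): V_0 = e^(−0.03)·[0.8609·0.0000 + 0.1391·31.0000] = 4.1844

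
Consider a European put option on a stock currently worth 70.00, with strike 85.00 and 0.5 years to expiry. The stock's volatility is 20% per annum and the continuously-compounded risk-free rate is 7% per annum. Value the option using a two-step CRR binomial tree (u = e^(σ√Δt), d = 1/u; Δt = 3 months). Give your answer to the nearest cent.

12.23

CRR parameters: u = e^(σ√Δt) = e^(0.2·√0.25) = 1.1052, d = 1/u = 0.9048
Per-period rate: rΔt = 0.07·0.25 = 0.0175, so R = e^0.0175 = 1.0177
Risk-neutral probability p = (e^0.0175 − 0.9048)/(1.1052 − 0.9048) = 0.1128/0.2003 = 0.5631
Terminal stock prices: S_uu = 85.5, S_ud = 70, S_dd = 57.31
Terminal payoffs (K − S): max(-0.4982, 0) = 0, max(15, 0) = 15, max(27.69, 0) = 27.69
Node u (S = 77.36): V_u = e^(−0.0175)·[0.5631·0.0000 + 0.4369·15.0000] = 6.4392
Node d (S = 63.34): V_d = e^(−0.0175)·[0.5631·15.0000 + 0.4369·27.6888] = 20.1868
Node 0 (S = 70): V_0 = e^(−0.0175)·[0.5631·6.4392 + 0.4369·20.1868] = 12.2290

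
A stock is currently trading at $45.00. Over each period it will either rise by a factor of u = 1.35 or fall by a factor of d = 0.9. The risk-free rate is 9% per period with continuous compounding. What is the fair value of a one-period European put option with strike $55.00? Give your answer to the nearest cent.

Risk-neutral probability p = (e^0.09 − 0.9)/(1.35 − 0.9) = 0.1942/0.4500 = 0.4315
Terminal stock prices: S_u = 60.75, S_d = 40.5
Terminal payoffs (K − S): max(-5.75, 0) = 0, max(14.5, 0) = 14.5
Node 0 (S = 45): V_0 = e^(−0.09)·[0.4315·0.0000 + 0.5685·14.5000] = 7.5338

$7.53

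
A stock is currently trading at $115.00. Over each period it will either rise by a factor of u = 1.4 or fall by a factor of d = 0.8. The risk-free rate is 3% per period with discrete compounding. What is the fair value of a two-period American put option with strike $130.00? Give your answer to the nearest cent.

Risk-neutral probability p = (1 + 0.03 − 0.8)/(1.4 − 0.8) = 0.2300/0.6000 = 0.3833
Terminal stock prices: S_uu = 225.4, S_ud = 128.8, S_dd = 73.6
Terminal payoffs (K − S): max(-95.4, 0) = 0, max(1.2, 0) = 1.2, max(56.4, 0) = 56.4
Node u (S = 161): continuation = 1/1.03·[0.3833·0.0000 + 0.6167·1.2000] = 0.7184; exercise value = 0.0000 ≤ continuation, so V_u = 0.7184
Node d (S = 92): continuation = 1/1.03·[0.3833·1.2000 + 0.6167·56.4000] = 34.2136; exercise value = 38.0000 > continuation, so V_d = 38.0000 (exercise)
Node 0 (S = 115): continuation = 1/1.03·[0.3833·0.7184 + 0.6167·38.0000] = 23.0182; exercise value = 15.0000 ≤ continuation, so V_0 = 23.0182

$23.02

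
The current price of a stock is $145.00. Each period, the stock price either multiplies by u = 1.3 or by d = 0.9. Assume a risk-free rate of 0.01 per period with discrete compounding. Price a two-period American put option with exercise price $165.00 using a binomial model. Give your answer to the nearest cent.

$24.76

Risk-neutral probability p = (1 + 0.01 − 0.9)/(1.3 − 0.9) = 0.1100/0.4000 = 0.2750
Terminal stock prices: S_uu = 245.1, S_ud = 169.7, S_dd = 117.5
Terminal payoffs (K − S): max(-80.05, 0) = 0, max(-4.65, 0) = 0, max(47.55, 0) = 47.55
Node u (S = 188.5): continuation = 1/1.01·[0.2750·0.0000 + 0.7250·0.0000] = 0.0000; exercise value = 0.0000 ≤ continuation, so V_u = 0.0000
Node d (S = 130.5): continuation = 1/1.01·[0.2750·0.0000 + 0.7250·47.5500] = 34.1324; exercise value = 34.5000 > continuation, so V_d = 34.5000 (exercise)
Node 0 (S = 145): continuation = 1/1.01·[0.2750·0.0000 + 0.7250·34.5000] = 24.7649; exercise value = 20.0000 ≤ continuation, so V_0 = 24.7649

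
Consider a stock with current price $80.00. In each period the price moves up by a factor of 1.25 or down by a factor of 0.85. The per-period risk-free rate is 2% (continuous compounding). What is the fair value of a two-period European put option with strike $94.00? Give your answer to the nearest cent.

Risk-neutral probability p = (e^0.02 − 0.85)/(1.25 − 0.85) = 0.1702/0.4000 = 0.4255
Terminal stock prices: S_uu = 125, S_ud = 85, S_dd = 57.8
Terminal payoffs (K − S): max(-31, 0) = 0, max(9, 0) = 9, max(36.2, 0) = 36.2
Node u (S = 100): V_u = e^(−0.02)·[0.4255·0.0000 + 0.5745·9.0000] = 5.0681
Node d (S = 68): V_d = e^(−0.02)·[0.4255·9.0000 + 0.5745·36.2000] = 24.1387
Node 0 (S = 80): V_0 = e^(−0.02)·[0.4255·5.0681 + 0.5745·24.1387] = 15.7068

$15.71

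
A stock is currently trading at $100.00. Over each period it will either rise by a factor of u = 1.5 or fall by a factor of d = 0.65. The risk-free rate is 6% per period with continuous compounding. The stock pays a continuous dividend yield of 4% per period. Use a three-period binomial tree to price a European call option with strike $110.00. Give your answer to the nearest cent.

Per-period risk-free factor R = e^0.06 = 1.0618; dividend-adjusted growth = e^(0.06−0.04) = 1.0202.
Risk-neutral probability p = (1.0202 − 0.65)/(1.5 − 0.65) = 0.3702/0.8500 = 0.4355
Terminal stock prices: S_uuu = 337.5, S_uud = 146.2, S_udd = 63.38, S_ddd = 27.46
Terminal payoffs (S − K): max(227.5, 0) = 227.5, max(36.25, 0) = 36.25, max(-46.62, 0) = 0, max(-82.54, 0) = 0
Node uu (S = 225): V_uu = e^(−0.06)·[0.4355·227.5000 + 0.5645·36.2500] = 112.5835
Node ud (S = 97.5): V_ud = e^(−0.06)·[0.4355·36.2500 + 0.5645·0.0000] = 14.8686
Node dd (S = 42.25): V_dd = e^(−0.06)·[0.4355·0.0000 + 0.5645·0.0000] = 0.0000
Node u (S = 150): V_u = e^(−0.06)·[0.4355·112.5835 + 0.5645·14.8686] = 54.0822
Node d (S = 65): V_d = e^(−0.06)·[0.4355·14.8686 + 0.5645·0.0000] = 6.0986
Node 0 (S = 100): V_0 = e^(−0.06)·[0.4355·54.0822 + 0.5645·6.0986] = 25.4248

$25.42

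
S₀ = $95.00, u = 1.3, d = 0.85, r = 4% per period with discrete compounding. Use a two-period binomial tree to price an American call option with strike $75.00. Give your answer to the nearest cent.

Risk-neutral probability p = (1 + 0.04 − 0.85)/(1.3 − 0.85) = 0.1900/0.4500 = 0.4222
Terminal stock prices: S_uu = 160.6, S_ud = 105, S_dd = 68.64
Terminal payoffs (S − K): max(85.55, 0) = 85.55, max(29.97, 0) = 29.97, max(-6.363, 0) = 0
Node u (S = 123.5): continuation = 1/1.04·[0.4222·85.5500 + 0.5778·29.9750] = 51.3846; exercise value = 48.5000 ≤ continuation, so V_u = 51.3846
Node d (S = 80.75): continuation = 1/1.04·[0.4222·29.9750 + 0.5778·0.0000] = 12.1693; exercise value = 5.7500 ≤ continuation, so V_d = 12.1693
Node 0 (S = 95): continuation = 1/1.04·[0.4222·51.3846 + 0.5778·12.1693] = 27.6220; exercise value = 20.0000 ≤ continuation, so V_0 = 27.6220

$27.62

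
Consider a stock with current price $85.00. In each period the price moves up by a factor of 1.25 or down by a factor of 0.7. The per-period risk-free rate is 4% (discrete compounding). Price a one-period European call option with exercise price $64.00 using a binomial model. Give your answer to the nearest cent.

Risk-neutral probability p = (1 + 0.04 − 0.7)/(1.25 − 0.7) = 0.3400/0.5500 = 0.6182
Terminal stock prices: S_u = 106.2, S_d = 59.5
Terminal payoffs (S − K): max(42.25, 0) = 42.25, max(-4.5, 0) = 0
Node 0 (S = 85): V_0 = 1/1.04·[0.6182·42.2500 + 0.3818·0.0000] = 25.1136

$25.11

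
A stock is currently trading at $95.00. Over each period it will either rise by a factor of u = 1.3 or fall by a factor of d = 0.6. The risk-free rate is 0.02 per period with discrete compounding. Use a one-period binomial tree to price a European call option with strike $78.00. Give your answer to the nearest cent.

Risk-neutral probability p = (1 + 0.02 − 0.6)/(1.3 − 0.6) = 0.4200/0.7000 = 0.6000
Terminal stock prices: S_u = 123.5, S_d = 57
Terminal payoffs (S − K): max(45.5, 0) = 45.5, max(-21, 0) = 0
Node 0 (S = 95): V_0 = 1/1.02·[0.6000·45.5000 + 0.4000·0.0000] = 26.7647

$26.76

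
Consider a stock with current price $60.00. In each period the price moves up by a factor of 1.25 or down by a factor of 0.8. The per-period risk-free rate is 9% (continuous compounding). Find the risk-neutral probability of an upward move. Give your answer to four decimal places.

Risk-neutral probability p = (e^0.09 − 0.8)/(1.25 − 0.8) = 0.2942/0.4500 = 0.6537

p = 0.6537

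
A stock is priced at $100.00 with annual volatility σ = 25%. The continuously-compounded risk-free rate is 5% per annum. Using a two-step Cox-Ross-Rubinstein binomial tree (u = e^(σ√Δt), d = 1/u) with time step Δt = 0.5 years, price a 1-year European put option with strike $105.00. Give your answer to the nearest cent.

$9.77

CRR parameters: u = e^(σ√Δt) = e^(0.25·√0.5) = 1.1934, d = 1/u = 0.8380
Per-period rate: rΔt = 0.05·0.5 = 0.025, so R = e^0.025 = 1.0253
Risk-neutral probability p = (e^0.025 − 0.8380)/(1.1934 − 0.8380) = 0.1873/0.3554 = 0.5272
Terminal stock prices: S_uu = 142.4, S_ud = 100, S_dd = 70.22
Terminal payoffs (K − S): max(-37.41, 0) = 0, max(5, 0) = 5, max(34.78, 0) = 34.78
Node u (S = 119.3): V_u = e^(−0.025)·[0.5272·0.0000 + 0.4728·5.0000] = 2.3059
Node d (S = 83.8): V_d = e^(−0.025)·[0.5272·5.0000 + 0.4728·34.7811] = 18.6109
Node 0 (S = 100): V_0 = e^(−0.025)·[0.5272·2.3059 + 0.4728·18.6109] = 9.7684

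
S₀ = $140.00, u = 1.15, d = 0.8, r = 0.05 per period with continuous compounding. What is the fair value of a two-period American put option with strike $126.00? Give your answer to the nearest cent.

Risk-neutral probability p = (e^0.05 − 0.8)/(1.15 − 0.8) = 0.2513/0.3500 = 0.7179
Terminal stock prices: S_uu = 185.1, S_ud = 128.8, S_dd = 89.6
Terminal payoffs (K − S): max(-59.15, 0) = 0, max(-2.8, 0) = 0, max(36.4, 0) = 36.4
Node u (S = 161): continuation = e^(−0.05)·[0.7179·0.0000 + 0.2821·0.0000] = 0.0000; exercise value = 0.0000 ≤ continuation, so V_u = 0.0000
Node d (S = 112): continuation = e^(−0.05)·[0.7179·0.0000 + 0.2821·36.4000] = 9.7670; exercise value = 14.0000 > continuation, so V_d = 14.0000 (exercise)
Node 0 (S = 140): continuation = e^(−0.05)·[0.7179·0.0000 + 0.2821·14.0000] = 3.7566; exercise value = 0.0000 ≤ continuation, so V_0 = 3.7566

$3.76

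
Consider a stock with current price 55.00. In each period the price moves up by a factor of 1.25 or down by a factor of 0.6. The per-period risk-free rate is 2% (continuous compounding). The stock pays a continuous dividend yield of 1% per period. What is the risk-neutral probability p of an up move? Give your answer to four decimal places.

p = 0.6308

Per-period risk-free factor R = e^0.02 = 1.0202; dividend-adjusted growth = e^(0.02−0.01) = 1.0101.
Risk-neutral probability p = (1.0101 − 0.6)/(1.25 − 0.6) = 0.4101/0.6500 = 0.6308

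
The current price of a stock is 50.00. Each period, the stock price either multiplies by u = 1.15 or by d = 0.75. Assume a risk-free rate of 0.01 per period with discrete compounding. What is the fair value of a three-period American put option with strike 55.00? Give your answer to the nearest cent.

9.49

Risk-neutral probability p = (1 + 0.01 − 0.75)/(1.15 − 0.75) = 0.2600/0.4000 = 0.6500
Terminal stock prices: S_uuu = 76.04, S_uud = 49.59, S_udd = 32.34, S_ddd = 21.09
Terminal payoffs (K − S): max(-21.04, 0) = 0, max(5.406, 0) = 5.406, max(22.66, 0) = 22.66, max(33.91, 0) = 33.91
Node uu (S = 66.12): continuation = 1/1.01·[0.6500·0.0000 + 0.3500·5.4063] = 1.8735; exercise value = 0.0000 ≤ continuation, so V_uu = 1.8735
Node ud (S = 43.12): continuation = 1/1.01·[0.6500·5.4063 + 0.3500·22.6563] = 11.3304; exercise value = 11.8750 > continuation, so V_ud = 11.8750 (exercise)
Node dd (S = 28.12): continuation = 1/1.01·[0.6500·22.6563 + 0.3500·33.9062] = 26.3304; exercise value = 26.8750 > continuation, so V_dd = 26.8750 (exercise)
Node u (S = 57.5): continuation = 1/1.01·[0.6500·1.8735 + 0.3500·11.8750] = 5.3208; exercise value = 0.0000 ≤ continuation, so V_u = 5.3208
Node d (S = 37.5): continuation = 1/1.01·[0.6500·11.8750 + 0.3500·26.8750] = 16.9554; exercise value = 17.5000 > continuation, so V_d = 17.5000 (exercise)
Node 0 (S = 50): continuation = 1/1.01·[0.6500·5.3208 + 0.3500·17.5000] = 9.4886; exercise value = 5.0000 ≤ continuation, so V_0 = 9.4886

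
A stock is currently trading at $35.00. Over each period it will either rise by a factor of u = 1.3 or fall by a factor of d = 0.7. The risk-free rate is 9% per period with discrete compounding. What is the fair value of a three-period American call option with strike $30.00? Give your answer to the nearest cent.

Risk-neutral probability p = (1 + 0.09 − 0.7)/(1.3 − 0.7) = 0.3900/0.6000 = 0.6500
Terminal stock prices: S_uuu = 76.89, S_uud = 41.41, S_udd = 22.29, S_ddd = 12
Terminal payoffs (S − K): max(46.89, 0) = 46.89, max(11.41, 0) = 11.41, max(-7.705, 0) = 0, max(-18, 0) = 0
Node uu (S = 59.15): continuation = 1/1.09·[0.6500·46.8950 + 0.3500·11.4050] = 31.6271; exercise value = 29.1500 ≤ continuation, so V_uu = 31.6271
Node ud (S = 31.85): continuation = 1/1.09·[0.6500·11.4050 + 0.3500·0.0000] = 6.8011; exercise value = 1.8500 ≤ continuation, so V_ud = 6.8011
Node dd (S = 17.15): continuation = 1/1.09·[0.6500·0.0000 + 0.3500·0.0000] = 0.0000; exercise value = 0.0000 ≤ continuation, so V_dd = 0.0000
Node u (S = 45.5): continuation = 1/1.09·[0.6500·31.6271 + 0.3500·6.8011] = 21.0440; exercise value = 15.5000 ≤ continuation, so V_u = 21.0440
Node d (S = 24.5): continuation = 1/1.09·[0.6500·6.8011 + 0.3500·0.0000] = 4.0557; exercise value = 0.0000 ≤ continuation, so V_d = 4.0557
Node 0 (S = 35): continuation = 1/1.09·[0.6500·21.0440 + 0.3500·4.0557] = 13.8515; exercise value = 5.0000 ≤ continuation, so V_0 = 13.8515

$13.85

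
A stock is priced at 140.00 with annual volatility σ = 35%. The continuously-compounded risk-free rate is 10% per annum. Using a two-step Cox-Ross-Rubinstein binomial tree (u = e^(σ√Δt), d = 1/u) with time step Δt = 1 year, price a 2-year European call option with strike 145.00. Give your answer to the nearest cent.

35.23

CRR parameters: u = e^(σ√Δt) = e^(0.35·√1) = 1.4191, d = 1/u = 0.7047
Per-period rate: rΔt = 0.1·1 = 0.1, so R = e^0.1 = 1.1052
Risk-neutral probability p = (e^0.1 − 0.7047)/(1.4191 − 0.7047) = 0.4005/0.7144 = 0.5606
Terminal stock prices: S_uu = 281.9, S_ud = 140, S_dd = 69.52
Terminal payoffs (S − K): max(136.9, 0) = 136.9, max(-5, 0) = 0, max(-75.48, 0) = 0
Node u (S = 198.7): V_u = e^(−0.1)·[0.5606·136.9254 + 0.4394·0.0000] = 69.4559
Node d (S = 98.66): V_d = e^(−0.1)·[0.5606·0.0000 + 0.4394·0.0000] = 0.0000
Node 0 (S = 140): V_0 = e^(−0.1)·[0.5606·69.4559 + 0.4394·0.0000] = 35.2318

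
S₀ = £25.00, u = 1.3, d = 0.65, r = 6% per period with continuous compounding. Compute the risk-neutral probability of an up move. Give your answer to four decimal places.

Risk-neutral probability p = (e^0.06 − 0.65)/(1.3 − 0.65) = 0.4118/0.6500 = 0.6336

p = 0.6336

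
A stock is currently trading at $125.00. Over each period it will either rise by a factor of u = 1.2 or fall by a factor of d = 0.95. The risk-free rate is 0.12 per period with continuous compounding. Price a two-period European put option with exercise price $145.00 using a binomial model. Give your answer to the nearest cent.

Risk-neutral probability p = (e^0.12 − 0.95)/(1.2 − 0.95) = 0.1775/0.2500 = 0.7100
Terminal stock prices: S_uu = 180, S_ud = 142.5, S_dd = 112.8
Terminal payoffs (K − S): max(-35, 0) = 0, max(2.5, 0) = 2.5, max(32.19, 0) = 32.19
Node u (S = 150): V_u = e^(−0.12)·[0.7100·0.0000 + 0.2900·2.5000] = 0.6430
Node d (S = 118.8): V_d = e^(−0.12)·[0.7100·2.5000 + 0.2900·32.1875] = 9.8535
Node 0 (S = 125): V_0 = e^(−0.12)·[0.7100·0.6430 + 0.2900·9.8535] = 2.9394

$2.94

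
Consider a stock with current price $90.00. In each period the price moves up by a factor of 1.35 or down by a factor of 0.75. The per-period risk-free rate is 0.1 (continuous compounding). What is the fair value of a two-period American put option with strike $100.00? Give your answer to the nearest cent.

Risk-neutral probability p = (e^0.1 − 0.75)/(1.35 − 0.75) = 0.3552/0.6000 = 0.5920
Terminal stock prices: S_uu = 164, S_ud = 91.13, S_dd = 50.62
Terminal payoffs (K − S): max(-64.03, 0) = 0, max(8.875, 0) = 8.875, max(49.38, 0) = 49.38
Node u (S = 121.5): continuation = e^(−0.1)·[0.5920·0.0000 + 0.4080·8.8750] = 3.2768; exercise value = 0.0000 ≤ continuation, so V_u = 3.2768
Node d (S = 67.5): continuation = e^(−0.1)·[0.5920·8.8750 + 0.4080·49.3750] = 22.9837; exercise value = 32.5000 > continuation, so V_d = 32.5000 (exercise)
Node 0 (S = 90): continuation = e^(−0.1)·[0.5920·3.2768 + 0.4080·32.5000] = 13.7547; exercise value = 10.0000 ≤ continuation, so V_0 = 13.7547

$13.75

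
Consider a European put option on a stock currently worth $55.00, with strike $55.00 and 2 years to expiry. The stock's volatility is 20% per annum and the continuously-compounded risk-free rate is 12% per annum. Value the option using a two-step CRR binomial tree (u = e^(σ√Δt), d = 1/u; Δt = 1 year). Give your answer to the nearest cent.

CRR parameters: u = e^(σ√Δt) = e^(0.2·√1) = 1.2214, d = 1/u = 0.8187
Per-period rate: rΔt = 0.12·1 = 0.12, so R = e^0.12 = 1.1275
Risk-neutral probability p = (e^0.12 − 0.8187)/(1.2214 − 0.8187) = 0.3088/0.4027 = 0.7668
Terminal stock prices: S_uu = 82.05, S_ud = 55, S_dd = 36.87
Terminal payoffs (K − S): max(-27.05, 0) = 0, max(0, 0) = 0, max(18.13, 0) = 18.13
Node u (S = 67.18): V_u = e^(−0.12)·[0.7668·0.0000 + 0.2332·0.0000] = 0.0000
Node d (S = 45.03): V_d = e^(−0.12)·[0.7668·0.0000 + 0.2332·18.1324] = 3.7504
Node 0 (S = 55): V_0 = e^(−0.12)·[0.7668·0.0000 + 0.2332·3.7504] = 0.7757

$0.78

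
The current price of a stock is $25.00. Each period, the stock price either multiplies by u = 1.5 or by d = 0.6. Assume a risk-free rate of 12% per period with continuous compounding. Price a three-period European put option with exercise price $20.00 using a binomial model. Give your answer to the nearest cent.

Risk-neutral probability p = (e^0.12 − 0.6)/(1.5 − 0.6) = 0.5275/0.9000 = 0.5861
Terminal stock prices: S_uuu = 84.38, S_uud = 33.75, S_udd = 13.5, S_ddd = 5.4
Terminal payoffs (K − S): max(-64.38, 0) = 0, max(-13.75, 0) = 0, max(6.5, 0) = 6.5, max(14.6, 0) = 14.6
Node uu (S = 56.25): V_uu = e^(−0.12)·[0.5861·0.0000 + 0.4139·0.0000] = 0.0000
Node ud (S = 22.5): V_ud = e^(−0.12)·[0.5861·0.0000 + 0.4139·6.5000] = 2.3861
Node dd (S = 9): V_dd = e^(−0.12)·[0.5861·6.5000 + 0.4139·14.6000] = 8.7384
Node u (S = 37.5): V_u = e^(−0.12)·[0.5861·0.0000 + 0.4139·2.3861] = 0.8759
Node d (S = 15): V_d = e^(−0.12)·[0.5861·2.3861 + 0.4139·8.7384] = 4.4481
Node 0 (S = 25): V_0 = e^(−0.12)·[0.5861·0.8759 + 0.4139·4.4481] = 2.0882

$2.09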